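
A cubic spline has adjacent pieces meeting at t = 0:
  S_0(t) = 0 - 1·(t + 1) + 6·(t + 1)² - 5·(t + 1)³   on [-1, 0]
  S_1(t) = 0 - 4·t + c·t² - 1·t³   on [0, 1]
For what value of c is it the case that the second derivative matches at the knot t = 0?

-9

S_0''(t) = 12 - 30·(t + 1), so S_0''(0) = -18. On the right, S_1''(0) = 2c, so c = -9.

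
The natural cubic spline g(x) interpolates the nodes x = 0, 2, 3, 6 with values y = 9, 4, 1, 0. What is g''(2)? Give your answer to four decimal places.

-0.8511

Write M_i for g''(x_i). With h_i = 2, 1, 3 and divided differences Δ_i = -5/2, -3, -1/3, the continuity of g' gives the tridiagonal system
  2·M_0 + 6·M_1 + 1·M_2 = 6(Δ_1 - Δ_0) = -3
  1·M_1 + 8·M_2 + 3·M_3 = 6(Δ_2 - Δ_1) = 16
Natural end conditions: M_0 = M_3 = 0.
Hence M_0 = 0, M_1 = -40/47, M_2 = 99/47, M_3 = 0.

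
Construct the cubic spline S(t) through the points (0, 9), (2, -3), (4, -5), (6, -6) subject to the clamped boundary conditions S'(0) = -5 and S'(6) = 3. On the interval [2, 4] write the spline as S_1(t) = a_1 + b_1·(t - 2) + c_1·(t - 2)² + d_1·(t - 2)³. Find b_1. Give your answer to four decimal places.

-3.7667

With m_i denoting the second derivative at x_i, h_i = 2, 2, 2, and Δ_i = (y_(i+1) − y_i)/h_i = -6, -1, -1/2:
  2·m_0 + 8·m_1 + 2·m_2 = 6(Δ_1 - Δ_0) = 30
  2·m_1 + 8·m_2 + 2·m_3 = 6(Δ_2 - Δ_1) = 3
Clamped end conditions give two more equations: 2h_0·m_0 + h_0·m_1 = 6(Δ_0 - S'(0)) = -6 and h_2·m_2 + 2h_2·m_3 = 6(S'(6) - Δ_2) = 21.
Hence m_0 = -127/30, m_1 = 82/15, m_2 = -79/30, m_3 = 197/30.
On [2, 4], with S_1(t) = a_1 + b_1·(t - 2) + c_1·(t - 2)² + d_1·(t - 2)³: c_1 = m_1/2 = 41/15, d_1 = (m_2 - m_1)/(6h_1) = -27/40, b_1 = Δ_1 - h_1(2m_1 + m_2)/6 = -113/30.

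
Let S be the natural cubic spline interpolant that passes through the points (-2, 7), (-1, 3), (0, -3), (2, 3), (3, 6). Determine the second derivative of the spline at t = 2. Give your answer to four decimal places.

Let M_i = S''(x_i). Step sizes h_i = 1, 1, 2, 1; slopes of the chords Δ_i = (y_(i+1) - y_i)/h_i = -4, -6, 3, 3.
  1·M_0 + 4·M_1 + 1·M_2 = 6(Δ_1 - Δ_0) = -12
  1·M_1 + 6·M_2 + 2·M_3 = 6(Δ_2 - Δ_1) = 54
  2·M_2 + 6·M_3 + 1·M_4 = 6(Δ_3 - Δ_2) = 0
Natural end conditions: M_0 = M_4 = 0.
Forward elimination and back-substitution give M_0 = 0, M_1 = -354/61, M_2 = 684/61, M_3 = -228/61, M_4 = 0.

-3.7377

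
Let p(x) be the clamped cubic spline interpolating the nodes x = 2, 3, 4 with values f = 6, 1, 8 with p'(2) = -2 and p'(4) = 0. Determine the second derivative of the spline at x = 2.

Write σ_i for p''(x_i). With h_i = 1, 1 and divided differences Δ_i = -5, 7, the continuity of p' gives the tridiagonal system
  1·σ_0 + 4·σ_1 + 1·σ_2 = 6(Δ_1 - Δ_0) = 72
Clamped end conditions give two more equations: 2h_0·σ_0 + h_0·σ_1 = 6(Δ_0 - p'(2)) = -18 and h_1·σ_1 + 2h_1·σ_2 = 6(p'(4) - Δ_1) = -42.
Solving the tridiagonal system: σ_0 = -26, σ_1 = 34, σ_2 = -38.

-26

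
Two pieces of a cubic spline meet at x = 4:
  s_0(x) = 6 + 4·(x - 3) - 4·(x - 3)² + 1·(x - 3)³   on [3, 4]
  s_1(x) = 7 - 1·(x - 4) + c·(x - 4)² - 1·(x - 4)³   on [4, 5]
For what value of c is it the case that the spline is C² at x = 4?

s_0''(x) = -8 + 6·(x - 3), so s_0''(4) = -2. On the right, s_1''(4) = 2c, so c = -1.

-1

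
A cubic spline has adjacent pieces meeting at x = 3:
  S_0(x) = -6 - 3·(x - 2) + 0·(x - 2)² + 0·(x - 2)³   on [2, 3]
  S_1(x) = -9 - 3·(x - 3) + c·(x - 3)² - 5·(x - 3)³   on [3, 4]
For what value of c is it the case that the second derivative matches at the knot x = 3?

S_0''(x) = 0 + 0·(x - 2), so S_0''(3) = 0. On the right, S_1''(3) = 2c, so c = 0.

0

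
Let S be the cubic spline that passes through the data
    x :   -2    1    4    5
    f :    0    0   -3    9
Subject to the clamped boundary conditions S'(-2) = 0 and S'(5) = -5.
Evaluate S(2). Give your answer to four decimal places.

-6.3047

Write M_i for S''(x_i). With h_i = 3, 3, 1 and divided differences Δ_i = 0, -1, 12, the continuity of S' gives the tridiagonal system
  3·M_0 + 12·M_1 + 3·M_2 = 6(Δ_1 - Δ_0) = -6
  3·M_1 + 8·M_2 + 1·M_3 = 6(Δ_2 - Δ_1) = 78
Clamped end conditions give two more equations: 2h_0·M_0 + h_0·M_1 = 6(Δ_0 - S'(-2)) = 0 and h_2·M_2 + 2h_2·M_3 = 6(S'(5) - Δ_2) = -102.
Solving: M_0 = 96/31, M_1 = -192/31, M_2 = 610/31, M_3 = -1886/31.
On [1, 4], S(x) = 0 - 144/31·(x - 1) - 96/31·(x - 1)² + 401/279·(x - 1)³.
With (x - 1) = 1: S(2) = -1759/279.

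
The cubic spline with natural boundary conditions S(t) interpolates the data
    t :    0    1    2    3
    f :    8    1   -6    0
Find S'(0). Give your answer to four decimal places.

-6.1333

Write m_i for S''(x_i). With h_i = 1, 1, 1 and divided differences Δ_i = -7, -7, 6, the continuity of S' gives the tridiagonal system
  1·m_0 + 4·m_1 + 1·m_2 = 6(Δ_1 - Δ_0) = 0
  1·m_1 + 4·m_2 + 1·m_3 = 6(Δ_2 - Δ_1) = 78
Natural end conditions: m_0 = m_3 = 0.
Solving: m_0 = 0, m_1 = -26/5, m_2 = 104/5, m_3 = 0.
On [0, 1], S'(t) = b_0 + 2c_0·t + 3d_0·t² with b_0 = Δ_0 - h_0(2m_0 + m_1)/6 = -92/15, c_0 = m_0/2 = 0, d_0 = (m_1 - m_0)/(6h_0) = -13/15. So S'(0) = -92/15.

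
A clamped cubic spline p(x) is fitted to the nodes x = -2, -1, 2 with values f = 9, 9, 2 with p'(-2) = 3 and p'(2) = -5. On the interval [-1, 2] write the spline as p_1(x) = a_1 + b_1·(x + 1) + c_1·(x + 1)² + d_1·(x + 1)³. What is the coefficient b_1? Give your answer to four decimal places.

Put σ_i = p'' at the i-th knot. Here h = (1, 3) and Δ = (0, -7/3), so the interior equations h_(i-1)·σ_(i-1) + 2(h_(i-1)+h_i)·σ_i + h_i·σ_(i+1) = 6(Δ_i − Δ_(i-1)) read
  1·σ_0 + 8·σ_1 + 3·σ_2 = 6(Δ_1 - Δ_0) = -14
Clamped end conditions give two more equations: 2h_0·σ_0 + h_0·σ_1 = 6(Δ_0 - p'(-2)) = -18 and h_1·σ_1 + 2h_1·σ_2 = 6(p'(2) - Δ_1) = -16.
Hence σ_0 = -37/4, σ_1 = 1/2, σ_2 = -35/12.
On [-1, 2], with p_1(x) = a_1 + b_1·(x + 1) + c_1·(x + 1)² + d_1·(x + 1)³: c_1 = σ_1/2 = 1/4, d_1 = (σ_2 - σ_1)/(6h_1) = -41/216, b_1 = Δ_1 - h_1(2σ_1 + σ_2)/6 = -11/8.

-1.3750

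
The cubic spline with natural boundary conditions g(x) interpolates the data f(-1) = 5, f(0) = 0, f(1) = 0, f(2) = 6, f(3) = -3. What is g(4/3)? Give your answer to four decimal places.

Put σ_i = g'' at the i-th knot. Here h = (1, 1, 1, 1) and Δ = (-5, 0, 6, -9), so the interior equations h_(i-1)·σ_(i-1) + 2(h_(i-1)+h_i)·σ_i + h_i·σ_(i+1) = 6(Δ_i − Δ_(i-1)) read
  1·σ_0 + 4·σ_1 + 1·σ_2 = 6(Δ_1 - Δ_0) = 30
  1·σ_1 + 4·σ_2 + 1·σ_3 = 6(Δ_2 - Δ_1) = 36
  1·σ_2 + 4·σ_3 + 1·σ_4 = 6(Δ_3 - Δ_2) = -90
Natural end conditions: σ_0 = σ_4 = 0.
Forward elimination and back-substitution give σ_0 = 0, σ_1 = 27/7, σ_2 = 102/7, σ_3 = -183/7, σ_4 = 0.
On [1, 2], g(x) = 0 + 11/2·(x - 1) + 51/7·(x - 1)² - 95/14·(x - 1)³.
With (x - 1) = 1/3: g(4/3) = 452/189.

2.3915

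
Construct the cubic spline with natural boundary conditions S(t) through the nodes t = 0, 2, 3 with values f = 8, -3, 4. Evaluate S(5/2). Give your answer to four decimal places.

-0.2813

Write M_i for S''(x_i). With h_i = 2, 1 and divided differences Δ_i = -11/2, 7, the continuity of S' gives the tridiagonal system
  2·M_0 + 6·M_1 + 1·M_2 = 6(Δ_1 - Δ_0) = 75
Natural end conditions: M_0 = M_2 = 0.
Solving the tridiagonal system: M_0 = 0, M_1 = 25/2, M_2 = 0.
On [2, 3], S(t) = -3 + 17/6·(t - 2) + 25/4·(t - 2)² - 25/12·(t - 2)³.
With (t - 2) = 1/2: S(5/2) = -9/32.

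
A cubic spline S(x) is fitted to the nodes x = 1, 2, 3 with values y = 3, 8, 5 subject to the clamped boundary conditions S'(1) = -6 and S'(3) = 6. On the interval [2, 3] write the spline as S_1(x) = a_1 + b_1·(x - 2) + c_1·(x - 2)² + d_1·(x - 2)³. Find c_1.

Put M_i = S'' at the i-th knot. Here h = (1, 1) and Δ = (5, -3), so the interior equations h_(i-1)·M_(i-1) + 2(h_(i-1)+h_i)·M_i + h_i·M_(i+1) = 6(Δ_i − Δ_(i-1)) read
  1·M_0 + 4·M_1 + 1·M_2 = 6(Δ_1 - Δ_0) = -48
Clamped end conditions give two more equations: 2h_0·M_0 + h_0·M_1 = 6(Δ_0 - S'(1)) = 66 and h_1·M_1 + 2h_1·M_2 = 6(S'(3) - Δ_1) = 54.
Solving the tridiagonal system: M_0 = 51, M_1 = -36, M_2 = 45.
On [2, 3], with S_1(x) = a_1 + b_1·(x - 2) + c_1·(x - 2)² + d_1·(x - 2)³: c_1 = M_1/2 = -18, d_1 = (M_2 - M_1)/(6h_1) = 27/2, b_1 = Δ_1 - h_1(2M_1 + M_2)/6 = 3/2.

-18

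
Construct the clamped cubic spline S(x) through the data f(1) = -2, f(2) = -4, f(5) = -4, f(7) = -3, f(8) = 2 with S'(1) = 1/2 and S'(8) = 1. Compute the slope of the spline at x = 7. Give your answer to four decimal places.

Put σ_i = S'' at the i-th knot. Here h = (1, 3, 2, 1) and Δ = (-2, 0, 1/2, 5), so the interior equations h_(i-1)·σ_(i-1) + 2(h_(i-1)+h_i)·σ_i + h_i·σ_(i+1) = 6(Δ_i − Δ_(i-1)) read
  1·σ_0 + 8·σ_1 + 3·σ_2 = 6(Δ_1 - Δ_0) = 12
  3·σ_1 + 10·σ_2 + 2·σ_3 = 6(Δ_2 - Δ_1) = 3
  2·σ_2 + 6·σ_3 + 1·σ_4 = 6(Δ_3 - Δ_2) = 27
Clamped end conditions give two more equations: 2h_0·σ_0 + h_0·σ_1 = 6(Δ_0 - S'(1)) = -15 and h_3·σ_3 + 2h_3·σ_4 = 6(S'(8) - Δ_3) = -24.
Forward elimination and back-substitution give σ_0 = -343/37, σ_1 = 131/37, σ_2 = -87/37, σ_3 = 294/37, σ_4 = -591/37.
On [7, 8], S'(x) = b_3 + 2c_3·(x - 7) + 3d_3·(x - 7)² with b_3 = Δ_3 - h_3(2σ_3 + σ_4)/6 = 371/74, c_3 = σ_3/2 = 147/37, d_3 = (σ_4 - σ_3)/(6h_3) = -295/74. So S'(7) = 371/74.

5.0135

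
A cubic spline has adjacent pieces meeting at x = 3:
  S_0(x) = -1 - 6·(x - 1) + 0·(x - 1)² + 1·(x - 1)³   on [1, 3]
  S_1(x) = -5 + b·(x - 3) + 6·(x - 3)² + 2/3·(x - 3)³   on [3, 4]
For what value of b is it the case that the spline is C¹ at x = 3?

6

S_0'(x) = -6 + 0·(x - 1) + 3·(x - 1)², so S_0'(3) = 6. On the right, S_1'(3) = b, so b = 6.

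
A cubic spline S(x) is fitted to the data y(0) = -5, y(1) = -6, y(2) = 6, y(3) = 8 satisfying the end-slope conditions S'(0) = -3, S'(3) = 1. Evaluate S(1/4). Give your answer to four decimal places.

-5.9000

Write m_i for S''(x_i). With h_i = 1, 1, 1 and divided differences Δ_i = -1, 12, 2, the continuity of S' gives the tridiagonal system
  1·m_0 + 4·m_1 + 1·m_2 = 6(Δ_1 - Δ_0) = 78
  1·m_1 + 4·m_2 + 1·m_3 = 6(Δ_2 - Δ_1) = -60
Clamped end conditions give two more equations: 2h_0·m_0 + h_0·m_1 = 6(Δ_0 - S'(0)) = 12 and h_2·m_2 + 2h_2·m_3 = 6(S'(3) - Δ_2) = -6.
Hence m_0 = -116/15, m_1 = 412/15, m_2 = -362/15, m_3 = 136/15.
On [0, 1], S(x) = -5 - 3·x - 58/15·x² + 88/15·x³.
With x = 1/4: S(1/4) = -59/10.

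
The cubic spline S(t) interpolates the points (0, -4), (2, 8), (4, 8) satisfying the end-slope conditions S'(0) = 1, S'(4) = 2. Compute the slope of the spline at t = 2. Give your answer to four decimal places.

3.7500

Put M_i = S'' at the i-th knot. Here h = (2, 2) and Δ = (6, 0), so the interior equations h_(i-1)·M_(i-1) + 2(h_(i-1)+h_i)·M_i + h_i·M_(i+1) = 6(Δ_i − Δ_(i-1)) read
  2·M_0 + 8·M_1 + 2·M_2 = 6(Δ_1 - Δ_0) = -36
Clamped end conditions give two more equations: 2h_0·M_0 + h_0·M_1 = 6(Δ_0 - S'(0)) = 30 and h_1·M_1 + 2h_1·M_2 = 6(S'(4) - Δ_1) = 12.
Solving: M_0 = 49/4, M_1 = -19/2, M_2 = 31/4.
On [2, 4], S'(t) = b_1 + 2c_1·(t - 2) + 3d_1·(t - 2)² with b_1 = Δ_1 - h_1(2M_1 + M_2)/6 = 15/4, c_1 = M_1/2 = -19/4, d_1 = (M_2 - M_1)/(6h_1) = 23/16. So S'(2) = 15/4.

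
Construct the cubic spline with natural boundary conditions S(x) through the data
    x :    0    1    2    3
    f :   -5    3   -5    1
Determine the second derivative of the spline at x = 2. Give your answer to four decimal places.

Put σ_i = S'' at the i-th knot. Here h = (1, 1, 1) and Δ = (8, -8, 6), so the interior equations h_(i-1)·σ_(i-1) + 2(h_(i-1)+h_i)·σ_i + h_i·σ_(i+1) = 6(Δ_i − Δ_(i-1)) read
  1·σ_0 + 4·σ_1 + 1·σ_2 = 6(Δ_1 - Δ_0) = -96
  1·σ_1 + 4·σ_2 + 1·σ_3 = 6(Δ_2 - Δ_1) = 84
Natural end conditions: σ_0 = σ_3 = 0.
Solving the tridiagonal system: σ_0 = 0, σ_1 = -156/5, σ_2 = 144/5, σ_3 = 0.

28.8000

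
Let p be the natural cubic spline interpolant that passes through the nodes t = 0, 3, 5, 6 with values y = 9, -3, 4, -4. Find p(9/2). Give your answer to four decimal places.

4.1585

Put M_i = p'' at the i-th knot. Here h = (3, 2, 1) and Δ = (-4, 7/2, -8), so the interior equations h_(i-1)·M_(i-1) + 2(h_(i-1)+h_i)·M_i + h_i·M_(i+1) = 6(Δ_i − Δ_(i-1)) read
  3·M_0 + 10·M_1 + 2·M_2 = 6(Δ_1 - Δ_0) = 45
  2·M_1 + 6·M_2 + 1·M_3 = 6(Δ_2 - Δ_1) = -69
Natural end conditions: M_0 = M_3 = 0.
Hence M_0 = 0, M_1 = 51/7, M_2 = -195/14, M_3 = 0.
On [3, 5], p(t) = -3 + 23/7·(t - 3) + 51/14·(t - 3)² - 99/56·(t - 3)³.
With (t - 3) = 3/2: p(9/2) = 1863/448.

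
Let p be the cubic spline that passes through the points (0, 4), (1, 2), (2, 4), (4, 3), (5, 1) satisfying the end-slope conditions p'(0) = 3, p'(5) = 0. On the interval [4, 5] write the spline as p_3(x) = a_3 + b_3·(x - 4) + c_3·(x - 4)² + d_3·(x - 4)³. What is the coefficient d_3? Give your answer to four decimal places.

Let σ_i = p''(x_i). Step sizes h_i = 1, 1, 2, 1; slopes of the chords Δ_i = (y_(i+1) - y_i)/h_i = -2, 2, -1/2, -2.
  1·σ_0 + 4·σ_1 + 1·σ_2 = 6(Δ_1 - Δ_0) = 24
  1·σ_1 + 6·σ_2 + 2·σ_3 = 6(Δ_2 - Δ_1) = -15
  2·σ_2 + 6·σ_3 + 1·σ_4 = 6(Δ_3 - Δ_2) = -9
Clamped end conditions give two more equations: 2h_0·σ_0 + h_0·σ_1 = 6(Δ_0 - p'(0)) = -30 and h_3·σ_3 + 2h_3·σ_4 = 6(p'(5) - Δ_3) = 12.
Solving: σ_0 = -2709/128, σ_1 = 789/64, σ_2 = -531/128, σ_3 = -39/32, σ_4 = 423/64.
On [4, 5], with p_3(x) = a_3 + b_3·(x - 4) + c_3·(x - 4)² + d_3·(x - 4)³: c_3 = σ_3/2 = -39/64, d_3 = (σ_4 - σ_3)/(6h_3) = 167/128, b_3 = Δ_3 - h_3(2σ_3 + σ_4)/6 = -345/128.

1.3047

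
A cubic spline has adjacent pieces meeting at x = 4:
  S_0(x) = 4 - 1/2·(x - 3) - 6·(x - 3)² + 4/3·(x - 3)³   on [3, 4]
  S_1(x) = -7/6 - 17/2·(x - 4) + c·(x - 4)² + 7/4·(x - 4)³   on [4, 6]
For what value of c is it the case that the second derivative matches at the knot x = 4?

S_0''(x) = -12 + 8·(x - 3), so S_0''(4) = -4. On the right, S_1''(4) = 2c, so c = -2.

-2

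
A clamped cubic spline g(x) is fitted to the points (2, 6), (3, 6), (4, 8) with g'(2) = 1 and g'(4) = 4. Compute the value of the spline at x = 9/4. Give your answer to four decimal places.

6.1289

With M_i denoting the second derivative at x_i, h_i = 1, 1, and Δ_i = (y_(i+1) − y_i)/h_i = 0, 2:
  1·M_0 + 4·M_1 + 1·M_2 = 6(Δ_1 - Δ_0) = 12
Clamped end conditions give two more equations: 2h_0·M_0 + h_0·M_1 = 6(Δ_0 - g'(2)) = -6 and h_1·M_1 + 2h_1·M_2 = 6(g'(4) - Δ_1) = 12.
Solving: M_0 = -9/2, M_1 = 3, M_2 = 9/2.
On [2, 3], g(x) = 6 + 1·(x - 2) - 9/4·(x - 2)² + 5/4·(x - 2)³.
With (x - 2) = 1/4: g(9/4) = 1569/256.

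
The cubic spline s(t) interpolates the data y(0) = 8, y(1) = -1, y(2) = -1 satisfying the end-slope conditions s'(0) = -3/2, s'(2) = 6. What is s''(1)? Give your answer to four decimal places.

Let m_i = s''(x_i). Step sizes h_i = 1, 1; slopes of the chords Δ_i = (y_(i+1) - y_i)/h_i = -9, 0.
  1·m_0 + 4·m_1 + 1·m_2 = 6(Δ_1 - Δ_0) = 54
Clamped end conditions give two more equations: 2h_0·m_0 + h_0·m_1 = 6(Δ_0 - s'(0)) = -45 and h_1·m_1 + 2h_1·m_2 = 6(s'(2) - Δ_1) = 36.
Solving the tridiagonal system: m_0 = -129/4, m_1 = 39/2, m_2 = 33/4.

19.5000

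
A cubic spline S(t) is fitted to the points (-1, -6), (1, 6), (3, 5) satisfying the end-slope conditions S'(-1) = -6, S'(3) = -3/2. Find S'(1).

With σ_i denoting the second derivative at x_i, h_i = 2, 2, and Δ_i = (y_(i+1) − y_i)/h_i = 6, -1/2:
  2·σ_0 + 8·σ_1 + 2·σ_2 = 6(Δ_1 - Δ_0) = -39
Clamped end conditions give two more equations: 2h_0·σ_0 + h_0·σ_1 = 6(Δ_0 - S'(-1)) = 72 and h_1·σ_1 + 2h_1·σ_2 = 6(S'(3) - Δ_1) = -6.
Forward elimination and back-substitution give σ_0 = 24, σ_1 = -12, σ_2 = 9/2.
On [1, 3], S'(t) = b_1 + 2c_1·(t - 1) + 3d_1·(t - 1)² with b_1 = Δ_1 - h_1(2σ_1 + σ_2)/6 = 6, c_1 = σ_1/2 = -6, d_1 = (σ_2 - σ_1)/(6h_1) = 11/8. So S'(1) = 6.

6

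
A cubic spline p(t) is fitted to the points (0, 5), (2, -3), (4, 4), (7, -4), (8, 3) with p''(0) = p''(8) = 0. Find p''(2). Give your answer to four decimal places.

Let σ_i = p''(x_i). Step sizes h_i = 2, 2, 3, 1; slopes of the chords Δ_i = (y_(i+1) - y_i)/h_i = -4, 7/2, -8/3, 7.
  2·σ_0 + 8·σ_1 + 2·σ_2 = 6(Δ_1 - Δ_0) = 45
  2·σ_1 + 10·σ_2 + 3·σ_3 = 6(Δ_2 - Δ_1) = -37
  3·σ_2 + 8·σ_3 + 1·σ_4 = 6(Δ_3 - Δ_2) = 58
Natural end conditions: σ_0 = σ_4 = 0.
Solving: σ_0 = 0, σ_1 = 4135/536, σ_2 = -560/67, σ_3 = 2783/268, σ_4 = 0.

7.7146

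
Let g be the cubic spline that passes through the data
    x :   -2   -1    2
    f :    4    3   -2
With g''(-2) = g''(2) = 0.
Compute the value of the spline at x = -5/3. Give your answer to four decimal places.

With m_i denoting the second derivative at x_i, h_i = 1, 3, and Δ_i = (y_(i+1) − y_i)/h_i = -1, -5/3:
  1·m_0 + 8·m_1 + 3·m_2 = 6(Δ_1 - Δ_0) = -4
Natural end conditions: m_0 = m_2 = 0.
Solving the tridiagonal system: m_0 = 0, m_1 = -1/2, m_2 = 0.
On [-2, -1], g(x) = 4 - 11/12·(x + 2) + 0·(x + 2)² - 1/12·(x + 2)³.
With (x + 2) = 1/3: g(-5/3) = 299/81.

3.6914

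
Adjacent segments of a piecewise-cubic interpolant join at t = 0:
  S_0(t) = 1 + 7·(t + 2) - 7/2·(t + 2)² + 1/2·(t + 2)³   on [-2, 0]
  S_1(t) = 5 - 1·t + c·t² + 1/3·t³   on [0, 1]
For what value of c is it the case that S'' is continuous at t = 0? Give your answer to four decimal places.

S_0''(t) = -7 + 3·(t + 2), so S_0''(0) = -1. On the right, S_1''(0) = 2c, so c = -1/2.

-0.5000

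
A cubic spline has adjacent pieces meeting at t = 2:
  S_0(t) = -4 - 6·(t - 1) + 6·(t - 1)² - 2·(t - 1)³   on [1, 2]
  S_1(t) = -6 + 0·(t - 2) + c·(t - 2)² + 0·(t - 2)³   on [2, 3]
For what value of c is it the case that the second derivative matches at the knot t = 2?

S_0''(t) = 12 - 12·(t - 1), so S_0''(2) = 0. On the right, S_1''(2) = 2c, so c = 0.

0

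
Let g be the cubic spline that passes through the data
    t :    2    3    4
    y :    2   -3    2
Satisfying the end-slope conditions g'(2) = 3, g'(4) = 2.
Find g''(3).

Let m_i = g''(x_i). Step sizes h_i = 1, 1; slopes of the chords Δ_i = (y_(i+1) - y_i)/h_i = -5, 5.
  1·m_0 + 4·m_1 + 1·m_2 = 6(Δ_1 - Δ_0) = 60
Clamped end conditions give two more equations: 2h_0·m_0 + h_0·m_1 = 6(Δ_0 - g'(2)) = -48 and h_1·m_1 + 2h_1·m_2 = 6(g'(4) - Δ_1) = -18.
Hence m_0 = -79/2, m_1 = 31, m_2 = -49/2.

31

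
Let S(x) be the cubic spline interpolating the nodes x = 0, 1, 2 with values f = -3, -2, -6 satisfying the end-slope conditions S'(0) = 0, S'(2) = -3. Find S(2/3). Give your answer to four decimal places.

Put σ_i = S'' at the i-th knot. Here h = (1, 1) and Δ = (1, -4), so the interior equations h_(i-1)·σ_(i-1) + 2(h_(i-1)+h_i)·σ_i + h_i·σ_(i+1) = 6(Δ_i − Δ_(i-1)) read
  1·σ_0 + 4·σ_1 + 1·σ_2 = 6(Δ_1 - Δ_0) = -30
Clamped end conditions give two more equations: 2h_0·σ_0 + h_0·σ_1 = 6(Δ_0 - S'(0)) = 6 and h_1·σ_1 + 2h_1·σ_2 = 6(S'(2) - Δ_1) = 6.
Hence σ_0 = 9, σ_1 = -12, σ_2 = 9.
On [0, 1], S(x) = -3 + 0·x + 9/2·x² - 7/2·x³.
With x = 2/3: S(2/3) = -55/27.

-2.0370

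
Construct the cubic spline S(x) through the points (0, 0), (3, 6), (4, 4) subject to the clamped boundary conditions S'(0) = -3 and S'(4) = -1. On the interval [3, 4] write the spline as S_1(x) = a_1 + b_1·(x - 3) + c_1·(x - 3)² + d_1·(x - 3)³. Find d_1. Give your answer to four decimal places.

2.2500

Write M_i for S''(x_i). With h_i = 3, 1 and divided differences Δ_i = 2, -2, the continuity of S' gives the tridiagonal system
  3·M_0 + 8·M_1 + 1·M_2 = 6(Δ_1 - Δ_0) = -24
Clamped end conditions give two more equations: 2h_0·M_0 + h_0·M_1 = 6(Δ_0 - S'(0)) = 30 and h_1·M_1 + 2h_1·M_2 = 6(S'(4) - Δ_1) = 6.
Solving: M_0 = 17/2, M_1 = -7, M_2 = 13/2.
On [3, 4], with S_1(x) = a_1 + b_1·(x - 3) + c_1·(x - 3)² + d_1·(x - 3)³: c_1 = M_1/2 = -7/2, d_1 = (M_2 - M_1)/(6h_1) = 9/4, b_1 = Δ_1 - h_1(2M_1 + M_2)/6 = -3/4.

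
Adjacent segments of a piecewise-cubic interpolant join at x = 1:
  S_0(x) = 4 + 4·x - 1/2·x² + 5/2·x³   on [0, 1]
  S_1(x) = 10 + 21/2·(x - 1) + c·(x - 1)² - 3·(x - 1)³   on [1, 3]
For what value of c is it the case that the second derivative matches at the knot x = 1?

7

S_0''(x) = -1 + 15·x, so S_0''(1) = 14. On the right, S_1''(1) = 2c, so c = 7.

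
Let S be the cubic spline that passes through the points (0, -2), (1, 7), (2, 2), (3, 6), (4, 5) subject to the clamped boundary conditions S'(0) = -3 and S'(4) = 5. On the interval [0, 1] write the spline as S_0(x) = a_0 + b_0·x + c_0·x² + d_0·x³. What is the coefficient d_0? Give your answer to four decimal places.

Put M_i = S'' at the i-th knot. Here h = (1, 1, 1, 1) and Δ = (9, -5, 4, -1), so the interior equations h_(i-1)·M_(i-1) + 2(h_(i-1)+h_i)·M_i + h_i·M_(i+1) = 6(Δ_i − Δ_(i-1)) read
  1·M_0 + 4·M_1 + 1·M_2 = 6(Δ_1 - Δ_0) = -84
  1·M_1 + 4·M_2 + 1·M_3 = 6(Δ_2 - Δ_1) = 54
  1·M_2 + 4·M_3 + 1·M_4 = 6(Δ_3 - Δ_2) = -30
Clamped end conditions give two more equations: 2h_0·M_0 + h_0·M_1 = 6(Δ_0 - S'(0)) = 72 and h_3·M_3 + 2h_3·M_4 = 6(S'(4) - Δ_3) = 36.
Forward elimination and back-substitution give M_0 = 1607/28, M_1 = -599/14, M_2 = 119/4, M_3 = -311/14, M_4 = 815/28.
On [0, 1], with S_0(x) = a_0 + b_0·x + c_0·x² + d_0·x³: c_0 = M_0/2 = 1607/56, d_0 = (M_1 - M_0)/(6h_0) = -935/56, b_0 = Δ_0 - h_0(2M_0 + M_1)/6 = -3.

-16.6964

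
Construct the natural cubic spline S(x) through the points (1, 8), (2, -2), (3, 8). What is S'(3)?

With M_i denoting the second derivative at x_i, h_i = 1, 1, and Δ_i = (y_(i+1) − y_i)/h_i = -10, 10:
  1·M_0 + 4·M_1 + 1·M_2 = 6(Δ_1 - Δ_0) = 120
Natural end conditions: M_0 = M_2 = 0.
Solving the tridiagonal system: M_0 = 0, M_1 = 30, M_2 = 0.
On [2, 3], S'(x) = b_1 + 2c_1·(x - 2) + 3d_1·(x - 2)² with b_1 = Δ_1 - h_1(2M_1 + M_2)/6 = 0, c_1 = M_1/2 = 15, d_1 = (M_2 - M_1)/(6h_1) = -5. So S'(3) = 15.

15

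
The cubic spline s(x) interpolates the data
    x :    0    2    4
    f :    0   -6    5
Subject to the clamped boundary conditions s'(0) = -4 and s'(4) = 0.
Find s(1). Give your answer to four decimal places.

Let M_i = s''(x_i). Step sizes h_i = 2, 2; slopes of the chords Δ_i = (y_(i+1) - y_i)/h_i = -3, 11/2.
  2·M_0 + 8·M_1 + 2·M_2 = 6(Δ_1 - Δ_0) = 51
Clamped end conditions give two more equations: 2h_0·M_0 + h_0·M_1 = 6(Δ_0 - s'(0)) = 6 and h_1·M_1 + 2h_1·M_2 = 6(s'(4) - Δ_1) = -33.
Forward elimination and back-substitution give M_0 = -31/8, M_1 = 43/4, M_2 = -109/8.
On [0, 2], s(x) = 0 - 4·x - 31/16·x² + 39/32·x³.
With x = 1: s(1) = -151/32.

-4.7188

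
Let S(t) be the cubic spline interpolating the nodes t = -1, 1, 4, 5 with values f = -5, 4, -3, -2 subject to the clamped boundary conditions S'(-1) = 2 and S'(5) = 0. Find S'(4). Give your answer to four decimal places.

With m_i denoting the second derivative at x_i, h_i = 2, 3, 1, and Δ_i = (y_(i+1) − y_i)/h_i = 9/2, -7/3, 1:
  2·m_0 + 10·m_1 + 3·m_2 = 6(Δ_1 - Δ_0) = -41
  3·m_1 + 8·m_2 + 1·m_3 = 6(Δ_2 - Δ_1) = 20
Clamped end conditions give two more equations: 2h_0·m_0 + h_0·m_1 = 6(Δ_0 - S'(-1)) = 15 and h_2·m_2 + 2h_2·m_3 = 6(S'(5) - Δ_2) = -6.
Hence m_0 = 581/78, m_1 = -577/78, m_2 = 235/39, m_3 = -469/78.
On [4, 5], S'(t) = b_2 + 2c_2·(t - 4) + 3d_2·(t - 4)² with b_2 = Δ_2 - h_2(2m_2 + m_3)/6 = -1/156, c_2 = m_2/2 = 235/78, d_2 = (m_3 - m_2)/(6h_2) = -313/156. So S'(4) = -1/156.

-0.0064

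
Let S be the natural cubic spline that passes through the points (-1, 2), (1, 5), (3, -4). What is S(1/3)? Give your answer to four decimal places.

With σ_i denoting the second derivative at x_i, h_i = 2, 2, and Δ_i = (y_(i+1) − y_i)/h_i = 3/2, -9/2:
  2·σ_0 + 8·σ_1 + 2·σ_2 = 6(Δ_1 - Δ_0) = -36
Natural end conditions: σ_0 = σ_2 = 0.
Forward elimination and back-substitution give σ_0 = 0, σ_1 = -9/2, σ_2 = 0.
On [-1, 1], S(x) = 2 + 3·(x + 1) + 0·(x + 1)² - 3/8·(x + 1)³.
With (x + 1) = 4/3: S(1/3) = 46/9.

5.1111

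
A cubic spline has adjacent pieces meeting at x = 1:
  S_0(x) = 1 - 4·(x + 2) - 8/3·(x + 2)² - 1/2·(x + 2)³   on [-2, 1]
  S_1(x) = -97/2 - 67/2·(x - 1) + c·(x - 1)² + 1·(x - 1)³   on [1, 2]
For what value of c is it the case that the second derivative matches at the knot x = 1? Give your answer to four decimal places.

S_0''(x) = -16/3 - 3·(x + 2), so S_0''(1) = -43/3. On the right, S_1''(1) = 2c, so c = -43/6.

-7.1667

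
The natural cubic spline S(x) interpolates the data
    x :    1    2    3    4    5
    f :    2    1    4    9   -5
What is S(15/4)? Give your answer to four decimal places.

9.0583

Put σ_i = S'' at the i-th knot. Here h = (1, 1, 1, 1) and Δ = (-1, 3, 5, -14), so the interior equations h_(i-1)·σ_(i-1) + 2(h_(i-1)+h_i)·σ_i + h_i·σ_(i+1) = 6(Δ_i − Δ_(i-1)) read
  1·σ_0 + 4·σ_1 + 1·σ_2 = 6(Δ_1 - Δ_0) = 24
  1·σ_1 + 4·σ_2 + 1·σ_3 = 6(Δ_2 - Δ_1) = 12
  1·σ_2 + 4·σ_3 + 1·σ_4 = 6(Δ_3 - Δ_2) = -114
Natural end conditions: σ_0 = σ_4 = 0.
Forward elimination and back-substitution give σ_0 = 0, σ_1 = 99/28, σ_2 = 69/7, σ_3 = -867/28, σ_4 = 0.
On [3, 4], S(x) = 4 + 55/8·(x - 3) + 69/14·(x - 3)² - 381/56·(x - 3)³.
With (x - 3) = 3/4: S(15/4) = 32465/3584.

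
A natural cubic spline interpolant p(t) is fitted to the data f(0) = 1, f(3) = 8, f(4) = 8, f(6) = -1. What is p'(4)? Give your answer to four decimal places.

Put m_i = p'' at the i-th knot. Here h = (3, 1, 2) and Δ = (7/3, 0, -9/2), so the interior equations h_(i-1)·m_(i-1) + 2(h_(i-1)+h_i)·m_i + h_i·m_(i+1) = 6(Δ_i − Δ_(i-1)) read
  3·m_0 + 8·m_1 + 1·m_2 = 6(Δ_1 - Δ_0) = -14
  1·m_1 + 6·m_2 + 2·m_3 = 6(Δ_2 - Δ_1) = -27
Natural end conditions: m_0 = m_3 = 0.
Hence m_0 = 0, m_1 = -57/47, m_2 = -202/47, m_3 = 0.
On [4, 6], p'(t) = b_2 + 2c_2·(t - 4) + 3d_2·(t - 4)² with b_2 = Δ_2 - h_2(2m_2 + m_3)/6 = -461/282, c_2 = m_2/2 = -101/47, d_2 = (m_3 - m_2)/(6h_2) = 101/282. So p'(4) = -461/282.

-1.6348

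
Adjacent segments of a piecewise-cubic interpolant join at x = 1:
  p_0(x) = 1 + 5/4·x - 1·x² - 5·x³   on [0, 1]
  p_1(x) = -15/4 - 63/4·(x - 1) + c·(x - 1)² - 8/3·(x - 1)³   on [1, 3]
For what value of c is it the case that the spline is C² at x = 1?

p_0''(x) = -2 - 30·x, so p_0''(1) = -32. On the right, p_1''(1) = 2c, so c = -16.

-16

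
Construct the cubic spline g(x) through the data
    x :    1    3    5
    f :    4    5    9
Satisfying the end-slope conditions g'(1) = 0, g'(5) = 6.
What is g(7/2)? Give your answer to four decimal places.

5.1680

Write M_i for g''(x_i). With h_i = 2, 2 and divided differences Δ_i = 1/2, 2, the continuity of g' gives the tridiagonal system
  2·M_0 + 8·M_1 + 2·M_2 = 6(Δ_1 - Δ_0) = 9
Clamped end conditions give two more equations: 2h_0·M_0 + h_0·M_1 = 6(Δ_0 - g'(1)) = 3 and h_1·M_1 + 2h_1·M_2 = 6(g'(5) - Δ_1) = 24.
Solving the tridiagonal system: M_0 = 9/8, M_1 = -3/4, M_2 = 51/8.
On [3, 5], g(x) = 5 + 3/8·(x - 3) - 3/8·(x - 3)² + 19/32·(x - 3)³.
With (x - 3) = 1/2: g(7/2) = 1323/256.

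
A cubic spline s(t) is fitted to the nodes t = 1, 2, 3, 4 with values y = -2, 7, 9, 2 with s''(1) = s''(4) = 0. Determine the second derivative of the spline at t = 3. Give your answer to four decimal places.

-11.6000

Let σ_i = s''(x_i). Step sizes h_i = 1, 1, 1; slopes of the chords Δ_i = (y_(i+1) - y_i)/h_i = 9, 2, -7.
  1·σ_0 + 4·σ_1 + 1·σ_2 = 6(Δ_1 - Δ_0) = -42
  1·σ_1 + 4·σ_2 + 1·σ_3 = 6(Δ_2 - Δ_1) = -54
Natural end conditions: σ_0 = σ_3 = 0.
Solving the tridiagonal system: σ_0 = 0, σ_1 = -38/5, σ_2 = -58/5, σ_3 = 0.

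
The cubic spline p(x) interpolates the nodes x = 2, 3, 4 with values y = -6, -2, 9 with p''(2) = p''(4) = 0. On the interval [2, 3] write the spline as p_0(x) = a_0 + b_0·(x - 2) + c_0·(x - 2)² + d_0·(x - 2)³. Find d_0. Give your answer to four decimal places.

With M_i denoting the second derivative at x_i, h_i = 1, 1, and Δ_i = (y_(i+1) − y_i)/h_i = 4, 11:
  1·M_0 + 4·M_1 + 1·M_2 = 6(Δ_1 - Δ_0) = 42
Natural end conditions: M_0 = M_2 = 0.
Solving: M_0 = 0, M_1 = 21/2, M_2 = 0.
On [2, 3], with p_0(x) = a_0 + b_0·(x - 2) + c_0·(x - 2)² + d_0·(x - 2)³: c_0 = M_0/2 = 0, d_0 = (M_1 - M_0)/(6h_0) = 7/4, b_0 = Δ_0 - h_0(2M_0 + M_1)/6 = 9/4.

1.7500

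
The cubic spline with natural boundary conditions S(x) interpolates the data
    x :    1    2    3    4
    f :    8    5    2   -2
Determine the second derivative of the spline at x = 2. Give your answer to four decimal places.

0.4000

With M_i denoting the second derivative at x_i, h_i = 1, 1, 1, and Δ_i = (y_(i+1) − y_i)/h_i = -3, -3, -4:
  1·M_0 + 4·M_1 + 1·M_2 = 6(Δ_1 - Δ_0) = 0
  1·M_1 + 4·M_2 + 1·M_3 = 6(Δ_2 - Δ_1) = -6
Natural end conditions: M_0 = M_3 = 0.
Solving the tridiagonal system: M_0 = 0, M_1 = 2/5, M_2 = -8/5, M_3 = 0.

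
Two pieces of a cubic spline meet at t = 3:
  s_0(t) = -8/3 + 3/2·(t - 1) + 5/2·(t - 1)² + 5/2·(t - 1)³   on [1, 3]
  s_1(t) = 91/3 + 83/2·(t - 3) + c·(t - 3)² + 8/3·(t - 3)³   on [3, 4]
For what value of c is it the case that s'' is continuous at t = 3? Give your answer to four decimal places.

17.5000

s_0''(t) = 5 + 15·(t - 1), so s_0''(3) = 35. On the right, s_1''(3) = 2c, so c = 35/2.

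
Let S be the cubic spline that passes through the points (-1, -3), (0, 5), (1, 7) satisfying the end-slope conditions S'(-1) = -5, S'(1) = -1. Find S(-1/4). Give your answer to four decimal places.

2.2500

Let M_i = S''(x_i). Step sizes h_i = 1, 1; slopes of the chords Δ_i = (y_(i+1) - y_i)/h_i = 8, 2.
  1·M_0 + 4·M_1 + 1·M_2 = 6(Δ_1 - Δ_0) = -36
Clamped end conditions give two more equations: 2h_0·M_0 + h_0·M_1 = 6(Δ_0 - S'(-1)) = 78 and h_1·M_1 + 2h_1·M_2 = 6(S'(1) - Δ_1) = -18.
Forward elimination and back-substitution give M_0 = 50, M_1 = -22, M_2 = 2.
On [-1, 0], S(x) = -3 - 5·(x + 1) + 25·(x + 1)² - 12·(x + 1)³.
With (x + 1) = 3/4: S(-1/4) = 9/4.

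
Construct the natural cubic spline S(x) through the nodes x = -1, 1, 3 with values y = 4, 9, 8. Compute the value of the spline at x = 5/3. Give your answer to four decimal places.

9.2222

Put σ_i = S'' at the i-th knot. Here h = (2, 2) and Δ = (5/2, -1/2), so the interior equations h_(i-1)·σ_(i-1) + 2(h_(i-1)+h_i)·σ_i + h_i·σ_(i+1) = 6(Δ_i − Δ_(i-1)) read
  2·σ_0 + 8·σ_1 + 2·σ_2 = 6(Δ_1 - Δ_0) = -18
Natural end conditions: σ_0 = σ_2 = 0.
Forward elimination and back-substitution give σ_0 = 0, σ_1 = -9/4, σ_2 = 0.
On [1, 3], S(x) = 9 + 1·(x - 1) - 9/8·(x - 1)² + 3/16·(x - 1)³.
With (x - 1) = 2/3: S(5/3) = 83/9.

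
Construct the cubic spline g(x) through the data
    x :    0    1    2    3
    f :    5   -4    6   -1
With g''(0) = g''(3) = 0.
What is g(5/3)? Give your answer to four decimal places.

Put M_i = g'' at the i-th knot. Here h = (1, 1, 1) and Δ = (-9, 10, -7), so the interior equations h_(i-1)·M_(i-1) + 2(h_(i-1)+h_i)·M_i + h_i·M_(i+1) = 6(Δ_i − Δ_(i-1)) read
  1·M_0 + 4·M_1 + 1·M_2 = 6(Δ_1 - Δ_0) = 114
  1·M_1 + 4·M_2 + 1·M_3 = 6(Δ_2 - Δ_1) = -102
Natural end conditions: M_0 = M_3 = 0.
Hence M_0 = 0, M_1 = 186/5, M_2 = -174/5, M_3 = 0.
On [1, 2], g(x) = -4 + 17/5·(x - 1) + 93/5·(x - 1)² - 12·(x - 1)³.
With (x - 1) = 2/3: g(5/3) = 134/45.

2.9778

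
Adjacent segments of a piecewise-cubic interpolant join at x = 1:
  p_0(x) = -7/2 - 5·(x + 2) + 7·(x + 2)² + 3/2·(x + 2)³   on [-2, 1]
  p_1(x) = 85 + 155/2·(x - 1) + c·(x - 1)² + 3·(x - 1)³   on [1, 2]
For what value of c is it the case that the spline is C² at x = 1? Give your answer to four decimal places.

p_0''(x) = 14 + 9·(x + 2), so p_0''(1) = 41. On the right, p_1''(1) = 2c, so c = 41/2.

20.5000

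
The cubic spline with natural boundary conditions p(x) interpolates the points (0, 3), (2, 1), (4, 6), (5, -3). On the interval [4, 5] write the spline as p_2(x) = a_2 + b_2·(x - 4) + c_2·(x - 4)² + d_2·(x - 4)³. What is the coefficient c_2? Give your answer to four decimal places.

Let m_i = p''(x_i). Step sizes h_i = 2, 2, 1; slopes of the chords Δ_i = (y_(i+1) - y_i)/h_i = -1, 5/2, -9.
  2·m_0 + 8·m_1 + 2·m_2 = 6(Δ_1 - Δ_0) = 21
  2·m_1 + 6·m_2 + 1·m_3 = 6(Δ_2 - Δ_1) = -69
Natural end conditions: m_0 = m_3 = 0.
Hence m_0 = 0, m_1 = 6, m_2 = -27/2, m_3 = 0.
On [4, 5], with p_2(x) = a_2 + b_2·(x - 4) + c_2·(x - 4)² + d_2·(x - 4)³: c_2 = m_2/2 = -27/4, d_2 = (m_3 - m_2)/(6h_2) = 9/4, b_2 = Δ_2 - h_2(2m_2 + m_3)/6 = -9/2.

-6.7500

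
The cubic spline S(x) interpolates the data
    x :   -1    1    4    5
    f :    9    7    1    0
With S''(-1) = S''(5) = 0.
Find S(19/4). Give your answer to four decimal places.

0.2071

Put M_i = S'' at the i-th knot. Here h = (2, 3, 1) and Δ = (-1, -2, -1), so the interior equations h_(i-1)·M_(i-1) + 2(h_(i-1)+h_i)·M_i + h_i·M_(i+1) = 6(Δ_i − Δ_(i-1)) read
  2·M_0 + 10·M_1 + 3·M_2 = 6(Δ_1 - Δ_0) = -6
  3·M_1 + 8·M_2 + 1·M_3 = 6(Δ_2 - Δ_1) = 6
Natural end conditions: M_0 = M_3 = 0.
Forward elimination and back-substitution give M_0 = 0, M_1 = -66/71, M_2 = 78/71, M_3 = 0.
On [4, 5], S(x) = 1 - 97/71·(x - 4) + 39/71·(x - 4)² - 13/71·(x - 4)³.
With (x - 4) = 3/4: S(19/4) = 941/4544.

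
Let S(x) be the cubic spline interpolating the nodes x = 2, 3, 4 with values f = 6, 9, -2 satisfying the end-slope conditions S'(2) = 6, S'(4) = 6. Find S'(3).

-9

With σ_i denoting the second derivative at x_i, h_i = 1, 1, and Δ_i = (y_(i+1) − y_i)/h_i = 3, -11:
  1·σ_0 + 4·σ_1 + 1·σ_2 = 6(Δ_1 - Δ_0) = -84
Clamped end conditions give two more equations: 2h_0·σ_0 + h_0·σ_1 = 6(Δ_0 - S'(2)) = -18 and h_1·σ_1 + 2h_1·σ_2 = 6(S'(4) - Δ_1) = 102.
Forward elimination and back-substitution give σ_0 = 12, σ_1 = -42, σ_2 = 72.
On [3, 4], S'(x) = b_1 + 2c_1·(x - 3) + 3d_1·(x - 3)² with b_1 = Δ_1 - h_1(2σ_1 + σ_2)/6 = -9, c_1 = σ_1/2 = -21, d_1 = (σ_2 - σ_1)/(6h_1) = 19. So S'(3) = -9.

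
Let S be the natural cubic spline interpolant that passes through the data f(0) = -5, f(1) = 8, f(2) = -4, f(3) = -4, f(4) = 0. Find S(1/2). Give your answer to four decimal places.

Write M_i for S''(x_i). With h_i = 1, 1, 1, 1 and divided differences Δ_i = 13, -12, 0, 4, the continuity of S' gives the tridiagonal system
  1·M_0 + 4·M_1 + 1·M_2 = 6(Δ_1 - Δ_0) = -150
  1·M_1 + 4·M_2 + 1·M_3 = 6(Δ_2 - Δ_1) = 72
  1·M_2 + 4·M_3 + 1·M_4 = 6(Δ_3 - Δ_2) = 24
Natural end conditions: M_0 = M_4 = 0.
Hence M_0 = 0, M_1 = -1257/28, M_2 = 207/7, M_3 = -39/28, M_4 = 0.
On [0, 1], S(x) = -5 + 1147/56·x + 0·x² - 419/56·x³.
With x = 1/2: S(1/2) = 1929/448.

4.3058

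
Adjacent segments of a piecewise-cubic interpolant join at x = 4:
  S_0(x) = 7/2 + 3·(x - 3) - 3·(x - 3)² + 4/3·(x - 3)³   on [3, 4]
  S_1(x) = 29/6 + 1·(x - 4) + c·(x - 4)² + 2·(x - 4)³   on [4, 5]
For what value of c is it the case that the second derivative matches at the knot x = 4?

1

S_0''(x) = -6 + 8·(x - 3), so S_0''(4) = 2. On the right, S_1''(4) = 2c, so c = 1.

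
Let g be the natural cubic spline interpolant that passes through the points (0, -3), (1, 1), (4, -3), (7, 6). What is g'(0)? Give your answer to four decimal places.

4.8851

Write σ_i for g''(x_i). With h_i = 1, 3, 3 and divided differences Δ_i = 4, -4/3, 3, the continuity of g' gives the tridiagonal system
  1·σ_0 + 8·σ_1 + 3·σ_2 = 6(Δ_1 - Δ_0) = -32
  3·σ_1 + 12·σ_2 + 3·σ_3 = 6(Δ_2 - Δ_1) = 26
Natural end conditions: σ_0 = σ_3 = 0.
Solving the tridiagonal system: σ_0 = 0, σ_1 = -154/29, σ_2 = 304/87, σ_3 = 0.
On [0, 1], g'(t) = b_0 + 2c_0·t + 3d_0·t² with b_0 = Δ_0 - h_0(2σ_0 + σ_1)/6 = 425/87, c_0 = σ_0/2 = 0, d_0 = (σ_1 - σ_0)/(6h_0) = -77/87. So g'(0) = 425/87.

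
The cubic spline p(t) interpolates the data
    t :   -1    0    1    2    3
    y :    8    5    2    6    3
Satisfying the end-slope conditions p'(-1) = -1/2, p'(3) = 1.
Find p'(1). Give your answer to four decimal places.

1.9643

Write σ_i for p''(x_i). With h_i = 1, 1, 1, 1 and divided differences Δ_i = -3, -3, 4, -3, the continuity of p' gives the tridiagonal system
  1·σ_0 + 4·σ_1 + 1·σ_2 = 6(Δ_1 - Δ_0) = 0
  1·σ_1 + 4·σ_2 + 1·σ_3 = 6(Δ_2 - Δ_1) = 42
  1·σ_2 + 4·σ_3 + 1·σ_4 = 6(Δ_3 - Δ_2) = -42
Clamped end conditions give two more equations: 2h_0·σ_0 + h_0·σ_1 = 6(Δ_0 - p'(-1)) = -15 and h_3·σ_3 + 2h_3·σ_4 = 6(p'(3) - Δ_3) = 24.
Solving: σ_0 = -351/56, σ_1 = -69/28, σ_2 = 129/8, σ_3 = -561/28, σ_4 = 1233/56.
On [1, 2], p'(t) = b_2 + 2c_2·(t - 1) + 3d_2·(t - 1)² with b_2 = Δ_2 - h_2(2σ_2 + σ_3)/6 = 55/28, c_2 = σ_2/2 = 129/16, d_2 = (σ_3 - σ_2)/(6h_2) = -675/112. So p'(1) = 55/28.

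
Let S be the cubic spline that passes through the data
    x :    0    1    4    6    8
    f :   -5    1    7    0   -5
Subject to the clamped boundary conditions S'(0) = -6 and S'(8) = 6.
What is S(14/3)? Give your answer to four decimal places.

5.2963

Let σ_i = S''(x_i). Step sizes h_i = 1, 3, 2, 2; slopes of the chords Δ_i = (y_(i+1) - y_i)/h_i = 6, 2, -7/2, -5/2.
  1·σ_0 + 8·σ_1 + 3·σ_2 = 6(Δ_1 - Δ_0) = -24
  3·σ_1 + 10·σ_2 + 2·σ_3 = 6(Δ_2 - Δ_1) = -33
  2·σ_2 + 8·σ_3 + 2·σ_4 = 6(Δ_3 - Δ_2) = 6
Clamped end conditions give two more equations: 2h_0·σ_0 + h_0·σ_1 = 6(Δ_0 - S'(0)) = 72 and h_3·σ_3 + 2h_3·σ_4 = 6(S'(8) - Δ_3) = 51.
Hence σ_0 = 479/12, σ_1 = -47/6, σ_2 = -5/12, σ_3 = -8/3, σ_4 = 169/12.
On [4, 6], S(x) = 7 - 7/3·(x - 4) - 5/24·(x - 4)² - 3/16·(x - 4)³.
With (x - 4) = 2/3: S(14/3) = 143/27.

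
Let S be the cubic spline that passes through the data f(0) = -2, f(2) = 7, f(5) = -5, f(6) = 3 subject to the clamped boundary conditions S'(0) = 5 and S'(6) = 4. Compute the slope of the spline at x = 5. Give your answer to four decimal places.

6.1346

Let M_i = S''(x_i). Step sizes h_i = 2, 3, 1; slopes of the chords Δ_i = (y_(i+1) - y_i)/h_i = 9/2, -4, 8.
  2·M_0 + 10·M_1 + 3·M_2 = 6(Δ_1 - Δ_0) = -51
  3·M_1 + 8·M_2 + 1·M_3 = 6(Δ_2 - Δ_1) = 72
Clamped end conditions give two more equations: 2h_0·M_0 + h_0·M_1 = 6(Δ_0 - S'(0)) = -3 and h_2·M_2 + 2h_2·M_3 = 6(S'(6) - Δ_2) = -24.
Forward elimination and back-substitution give M_0 = 119/26, M_1 = -277/26, M_2 = 201/13, M_3 = -513/26.
On [5, 6], S'(x) = b_2 + 2c_2·(x - 5) + 3d_2·(x - 5)² with b_2 = Δ_2 - h_2(2M_2 + M_3)/6 = 319/52, c_2 = M_2/2 = 201/26, d_2 = (M_3 - M_2)/(6h_2) = -305/52. So S'(5) = 319/52.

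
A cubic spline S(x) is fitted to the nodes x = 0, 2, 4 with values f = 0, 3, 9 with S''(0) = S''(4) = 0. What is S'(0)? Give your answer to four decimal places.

1.1250

With M_i denoting the second derivative at x_i, h_i = 2, 2, and Δ_i = (y_(i+1) − y_i)/h_i = 3/2, 3:
  2·M_0 + 8·M_1 + 2·M_2 = 6(Δ_1 - Δ_0) = 9
Natural end conditions: M_0 = M_2 = 0.
Hence M_0 = 0, M_1 = 9/8, M_2 = 0.
On [0, 2], S'(x) = b_0 + 2c_0·x + 3d_0·x² with b_0 = Δ_0 - h_0(2M_0 + M_1)/6 = 9/8, c_0 = M_0/2 = 0, d_0 = (M_1 - M_0)/(6h_0) = 3/32. So S'(0) = 9/8.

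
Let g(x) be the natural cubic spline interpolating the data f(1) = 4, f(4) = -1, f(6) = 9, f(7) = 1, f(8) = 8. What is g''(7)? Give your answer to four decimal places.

27.5701

Put m_i = g'' at the i-th knot. Here h = (3, 2, 1, 1) and Δ = (-5/3, 5, -8, 7), so the interior equations h_(i-1)·m_(i-1) + 2(h_(i-1)+h_i)·m_i + h_i·m_(i+1) = 6(Δ_i − Δ_(i-1)) read
  3·m_0 + 10·m_1 + 2·m_2 = 6(Δ_1 - Δ_0) = 40
  2·m_1 + 6·m_2 + 1·m_3 = 6(Δ_2 - Δ_1) = -78
  1·m_2 + 4·m_3 + 1·m_4 = 6(Δ_3 - Δ_2) = 90
Natural end conditions: m_0 = m_4 = 0.
Solving the tridiagonal system: m_0 = 0, m_1 = 862/107, m_2 = -2170/107, m_3 = 2950/107, m_4 = 0.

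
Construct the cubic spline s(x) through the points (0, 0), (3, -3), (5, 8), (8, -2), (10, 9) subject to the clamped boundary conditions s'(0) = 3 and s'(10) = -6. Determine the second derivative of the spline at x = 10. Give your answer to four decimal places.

-23.9511

Put m_i = s'' at the i-th knot. Here h = (3, 2, 3, 2) and Δ = (-1, 11/2, -10/3, 11/2), so the interior equations h_(i-1)·m_(i-1) + 2(h_(i-1)+h_i)·m_i + h_i·m_(i+1) = 6(Δ_i − Δ_(i-1)) read
  3·m_0 + 10·m_1 + 2·m_2 = 6(Δ_1 - Δ_0) = 39
  2·m_1 + 10·m_2 + 3·m_3 = 6(Δ_2 - Δ_1) = -53
  3·m_2 + 10·m_3 + 2·m_4 = 6(Δ_3 - Δ_2) = 53
Clamped end conditions give two more equations: 2h_0·m_0 + h_0·m_1 = 6(Δ_0 - s'(0)) = -24 and h_3·m_3 + 2h_3·m_4 = 6(s'(10) - Δ_3) = -69.
Forward elimination and back-substitution give m_0 = -722/87, m_1 = 748/87, m_2 = -1921/174, m_3 = 1166/87, m_4 = -8335/348.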